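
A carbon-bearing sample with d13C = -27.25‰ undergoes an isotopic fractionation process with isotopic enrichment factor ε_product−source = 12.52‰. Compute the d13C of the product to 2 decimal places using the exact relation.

-15.07‰

Exactly, δ_product = (δ_source + 1000)·(ε/1000 + 1) − 1000.
δ_product = (-27.25 + 1000) × (12.52/1000 + 1) − 1000
δ_product = -15.071‰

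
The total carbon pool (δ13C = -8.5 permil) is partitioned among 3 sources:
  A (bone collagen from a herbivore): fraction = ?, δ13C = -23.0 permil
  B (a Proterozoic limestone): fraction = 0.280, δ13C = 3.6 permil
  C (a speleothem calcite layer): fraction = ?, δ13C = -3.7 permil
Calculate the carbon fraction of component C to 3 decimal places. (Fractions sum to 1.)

Let f_C and f_A be the unknown fractions; fractions sum to 1 so f_C + f_A = 0.720.
Mass balance: Σ fᵢ·δᵢ = δ_bulk ⇒ f_C·(-3.7) + f_A·(-23.0) = -8.5 − (1.008) = -9.508
Substitute f_A = 0.720 − f_C:
f_C·(-3.7 − -23.0) = -9.508 − 0.720×(-23.0) = 7.052
f_C = 7.052 / 19.3 = 0.3654

0.365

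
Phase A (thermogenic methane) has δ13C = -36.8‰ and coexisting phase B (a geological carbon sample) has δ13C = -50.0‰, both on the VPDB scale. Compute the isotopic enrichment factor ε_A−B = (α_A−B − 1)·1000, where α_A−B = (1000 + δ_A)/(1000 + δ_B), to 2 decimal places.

α_A−B = (1000 + -36.8) / (1000 + -50.0) = 963.2 / 950.0 = 1.013895
ε_A−B = (1.013895 − 1) × 1000 = 13.895‰
(The approximation ε ≈ δ_A − δ_B would give 13.2‰.)

13.89‰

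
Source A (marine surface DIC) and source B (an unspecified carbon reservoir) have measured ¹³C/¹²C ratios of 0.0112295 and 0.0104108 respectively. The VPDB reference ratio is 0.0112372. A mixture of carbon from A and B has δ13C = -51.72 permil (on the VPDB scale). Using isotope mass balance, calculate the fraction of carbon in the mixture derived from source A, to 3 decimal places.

δ_A = (0.0112295/0.0112372 − 1)×1000 = (0.999315 − 1)×1000 = -0.685 permil
δ_B = (0.0104108/0.0112372 − 1)×1000 = (0.926459 − 1)×1000 = -73.541 permil
f_A = (δ_mix − δ_B)/(δ_A − δ_B) = (-51.72 − (-73.541))/(-0.685 − (-73.541))
f_A = 21.821 / 72.856 = 0.2995

0.300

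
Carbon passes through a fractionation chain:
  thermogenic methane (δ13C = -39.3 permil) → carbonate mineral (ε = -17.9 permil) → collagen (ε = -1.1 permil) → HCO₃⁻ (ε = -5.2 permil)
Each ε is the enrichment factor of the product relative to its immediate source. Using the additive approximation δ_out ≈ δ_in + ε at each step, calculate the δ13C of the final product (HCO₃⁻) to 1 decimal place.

step 1: δ ≈ -39.3 + (-17.9) = -57.2 permil
step 2: δ ≈ -57.2 + (-1.1) = -58.3 permil
step 3: δ ≈ -58.3 + (-5.2) = -63.5 permil

-63.5 permil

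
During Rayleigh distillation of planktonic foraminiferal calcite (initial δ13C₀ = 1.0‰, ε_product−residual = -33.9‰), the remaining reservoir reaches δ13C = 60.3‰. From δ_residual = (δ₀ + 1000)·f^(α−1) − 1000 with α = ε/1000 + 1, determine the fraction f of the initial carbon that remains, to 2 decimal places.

0.18

α − 1 = ε/1000 = -0.0339
(δ_res + 1000)/(δ₀ + 1000) = (60.3 + 1000)/(1.0 + 1000) = 1060.3/1001.0 = 1.059241
f = 1.059241^(1/-0.0339) = exp(ln(1.059241)/-0.0339) = exp(0.05755/-0.0339)
f = exp(-1.6977) = 0.1831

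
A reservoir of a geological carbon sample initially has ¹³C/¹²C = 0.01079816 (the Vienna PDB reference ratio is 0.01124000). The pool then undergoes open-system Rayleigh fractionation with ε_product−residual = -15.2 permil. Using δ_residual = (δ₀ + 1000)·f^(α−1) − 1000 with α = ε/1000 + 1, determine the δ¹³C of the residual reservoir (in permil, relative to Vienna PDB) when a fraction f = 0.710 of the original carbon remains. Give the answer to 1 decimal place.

-34.3 permil

δ₀ = (0.01079816/0.01124000 − 1)×1000 = (0.960690 − 1)×1000 = -39.310 permil
α − 1 = ε/1000 = -0.0152
f^(α−1) = 0.710^(-0.0152) = 1.005219
δ_res = (-39.310 + 1000) × 1.005219 − 1000 = 965.705 − 1000 = -34.30 permil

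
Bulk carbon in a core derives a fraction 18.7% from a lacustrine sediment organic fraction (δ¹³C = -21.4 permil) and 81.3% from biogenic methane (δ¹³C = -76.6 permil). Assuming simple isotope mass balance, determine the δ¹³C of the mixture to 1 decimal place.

-66.3 permil

δ_mix = f_A·δ_A + f_B·δ_B
δ_mix = 0.187 × (-21.4) + 0.813 × (-76.6)
δ_mix = -4.00 + -62.28 = -66.28 permil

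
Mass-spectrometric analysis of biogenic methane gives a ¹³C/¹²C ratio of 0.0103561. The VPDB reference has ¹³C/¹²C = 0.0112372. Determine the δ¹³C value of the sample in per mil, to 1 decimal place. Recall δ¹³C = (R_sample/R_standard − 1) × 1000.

-78.4 per mil

δ¹³C = (R_sample / R_standard − 1) × 1000
R_sample / R_standard = 0.0103561 / 0.0112372 = 0.921591
δ¹³C = (0.921591 − 1) × 1000 = -78.41 per mil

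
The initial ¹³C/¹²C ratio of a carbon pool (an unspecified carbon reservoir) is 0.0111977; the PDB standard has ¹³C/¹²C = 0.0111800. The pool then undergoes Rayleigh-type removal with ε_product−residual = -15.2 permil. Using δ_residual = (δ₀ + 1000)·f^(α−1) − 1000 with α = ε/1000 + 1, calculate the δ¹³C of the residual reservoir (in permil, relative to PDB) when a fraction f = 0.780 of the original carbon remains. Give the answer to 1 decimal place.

5.4 permil

δ₀ = (0.0111977/0.0111800 − 1)×1000 = (1.001583 − 1)×1000 = 1.583 permil
α − 1 = ε/1000 = -0.0152
f^(α−1) = 0.780^(-0.0152) = 1.003784
δ_res = (1.583 + 1000) × 1.003784 − 1000 = 1005.373 − 1000 = 5.37 permil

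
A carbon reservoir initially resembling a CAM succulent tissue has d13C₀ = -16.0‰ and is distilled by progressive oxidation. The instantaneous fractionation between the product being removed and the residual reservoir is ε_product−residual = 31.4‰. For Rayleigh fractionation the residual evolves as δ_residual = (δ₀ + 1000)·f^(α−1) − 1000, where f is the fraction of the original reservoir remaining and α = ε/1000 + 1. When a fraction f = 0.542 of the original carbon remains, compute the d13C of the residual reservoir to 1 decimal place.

Rayleigh residual: δ_res = (δ₀ + 1000)·f^(α−1) − 1000
α = ε/1000 + 1 = 1.03140, so α − 1 = 0.03140
f^(α−1) = 0.542^(0.03140) = 0.980952
δ_res = (-16.0 + 1000) × 0.980952 − 1000 = 965.256 − 1000 = -34.74‰

-34.7‰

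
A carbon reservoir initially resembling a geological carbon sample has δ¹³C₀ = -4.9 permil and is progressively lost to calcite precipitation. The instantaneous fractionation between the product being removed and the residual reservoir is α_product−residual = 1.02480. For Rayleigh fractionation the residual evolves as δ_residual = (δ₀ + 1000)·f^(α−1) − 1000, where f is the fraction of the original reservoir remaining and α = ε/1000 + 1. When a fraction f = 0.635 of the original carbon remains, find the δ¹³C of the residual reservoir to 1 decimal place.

Rayleigh residual: δ_res = (δ₀ + 1000)·f^(α−1) − 1000
α − 1 = 0.02480
f^(α−1) = 0.635^(0.02480) = 0.988801
δ_res = (-4.9 + 1000) × 0.988801 − 1000 = 983.956 − 1000 = -16.04 permil

-16.0 permil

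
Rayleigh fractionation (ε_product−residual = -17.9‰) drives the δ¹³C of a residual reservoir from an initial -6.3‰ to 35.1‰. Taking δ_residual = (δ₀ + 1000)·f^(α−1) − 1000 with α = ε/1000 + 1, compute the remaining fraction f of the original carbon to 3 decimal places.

α − 1 = ε/1000 = -0.0179
(δ_res + 1000)/(δ₀ + 1000) = (35.1 + 1000)/(-6.3 + 1000) = 1035.1/993.7 = 1.041662
f = 1.041662^(1/-0.0179) = exp(ln(1.041662)/-0.0179) = exp(0.04082/-0.0179)
f = exp(-2.2803) = 0.1023

0.102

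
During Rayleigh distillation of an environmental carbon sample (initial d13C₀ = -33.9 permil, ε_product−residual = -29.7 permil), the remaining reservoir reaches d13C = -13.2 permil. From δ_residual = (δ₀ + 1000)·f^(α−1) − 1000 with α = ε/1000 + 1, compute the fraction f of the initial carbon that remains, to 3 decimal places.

0.490

α − 1 = ε/1000 = -0.0297
(δ_res + 1000)/(δ₀ + 1000) = (-13.2 + 1000)/(-33.9 + 1000) = 986.8/966.1 = 1.021426
f = 1.021426^(1/-0.0297) = exp(ln(1.021426)/-0.0297) = exp(0.02120/-0.0297)
f = exp(-0.7138) = 0.4898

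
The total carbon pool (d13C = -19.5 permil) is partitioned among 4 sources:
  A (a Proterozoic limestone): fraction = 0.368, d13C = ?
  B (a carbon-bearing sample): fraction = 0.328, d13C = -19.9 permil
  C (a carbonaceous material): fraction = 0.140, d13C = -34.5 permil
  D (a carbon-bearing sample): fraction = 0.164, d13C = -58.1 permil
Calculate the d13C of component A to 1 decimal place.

3.8 permil

Isotope mass balance: δ_bulk = Σ fᵢ·δᵢ.
-19.5 = 0.368×δ_A + 0.328×(-19.9) + 0.140×(-34.5) + 0.164×(-58.1)
0.368·δ_A = -19.5 − (-20.886) = 1.386
δ_A = 1.386 / 0.368 = 3.77 permil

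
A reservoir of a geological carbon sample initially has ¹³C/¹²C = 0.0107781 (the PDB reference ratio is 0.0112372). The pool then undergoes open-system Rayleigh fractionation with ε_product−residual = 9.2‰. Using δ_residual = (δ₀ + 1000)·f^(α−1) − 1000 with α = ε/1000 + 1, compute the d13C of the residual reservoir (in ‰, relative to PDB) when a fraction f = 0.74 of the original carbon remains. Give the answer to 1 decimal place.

δ₀ = (0.0107781/0.0112372 − 1)×1000 = (0.959145 − 1)×1000 = -40.855‰
α − 1 = ε/1000 = 0.0092
f^(α−1) = 0.74^(0.0092) = 0.997234
δ_res = (-40.855 + 1000) × 0.997234 − 1000 = 956.491 − 1000 = -43.51‰

-43.5‰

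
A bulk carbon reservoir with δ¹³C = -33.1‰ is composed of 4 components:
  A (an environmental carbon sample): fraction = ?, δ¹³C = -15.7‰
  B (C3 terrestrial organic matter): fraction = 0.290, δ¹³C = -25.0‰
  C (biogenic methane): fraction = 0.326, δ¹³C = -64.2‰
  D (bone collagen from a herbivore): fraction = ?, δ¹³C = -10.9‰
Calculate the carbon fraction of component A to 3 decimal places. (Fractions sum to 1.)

Let f_A and f_D be the unknown fractions; fractions sum to 1 so f_A + f_D = 0.384.
Mass balance: Σ fᵢ·δᵢ = δ_bulk ⇒ f_A·(-15.7) + f_D·(-10.9) = -33.1 − (-28.179) = -4.921
Substitute f_D = 0.384 − f_A:
f_A·(-15.7 − -10.9) = -4.921 − 0.384×(-10.9) = -0.735
f_A = -0.735 / -4.8 = 0.1532

0.153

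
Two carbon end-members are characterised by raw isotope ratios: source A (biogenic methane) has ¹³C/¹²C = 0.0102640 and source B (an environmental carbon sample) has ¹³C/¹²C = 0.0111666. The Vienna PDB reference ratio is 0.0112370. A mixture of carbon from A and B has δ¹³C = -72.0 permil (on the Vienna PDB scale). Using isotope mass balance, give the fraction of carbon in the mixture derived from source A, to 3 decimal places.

0.818

δ_A = (0.0102640/0.0112370 − 1)×1000 = (0.913411 − 1)×1000 = -86.589 permil
δ_B = (0.0111666/0.0112370 − 1)×1000 = (0.993735 − 1)×1000 = -6.265 permil
f_A = (δ_mix − δ_B)/(δ_A − δ_B) = (-72.0 − (-6.265))/(-86.589 − (-6.265))
f_A = -65.735 / -80.324 = 0.8184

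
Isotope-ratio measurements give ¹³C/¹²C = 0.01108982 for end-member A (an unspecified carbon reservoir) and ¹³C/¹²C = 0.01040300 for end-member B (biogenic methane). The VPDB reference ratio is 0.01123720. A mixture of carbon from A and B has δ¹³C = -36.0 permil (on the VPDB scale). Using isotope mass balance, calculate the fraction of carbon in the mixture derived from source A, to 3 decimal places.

0.626

δ_A = (0.01108982/0.01123720 − 1)×1000 = (0.986885 − 1)×1000 = -13.115 permil
δ_B = (0.01040300/0.01123720 − 1)×1000 = (0.925764 − 1)×1000 = -74.236 permil
f_A = (δ_mix − δ_B)/(δ_A − δ_B) = (-36.0 − (-74.236))/(-13.115 − (-74.236))
f_A = 38.236 / 61.120 = 0.6256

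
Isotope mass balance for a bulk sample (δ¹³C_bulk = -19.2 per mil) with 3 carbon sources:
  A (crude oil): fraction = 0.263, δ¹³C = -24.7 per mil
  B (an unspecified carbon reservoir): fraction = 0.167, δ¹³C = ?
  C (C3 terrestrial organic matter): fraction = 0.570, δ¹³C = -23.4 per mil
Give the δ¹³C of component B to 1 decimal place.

Isotope mass balance: δ_bulk = Σ fᵢ·δᵢ.
-19.2 = 0.263×(-24.7) + 0.167×δ_B + 0.570×(-23.4)
0.167·δ_B = -19.2 − (-19.834) = 0.634
δ_B = 0.634 / 0.167 = 3.80 per mil

3.8 per mil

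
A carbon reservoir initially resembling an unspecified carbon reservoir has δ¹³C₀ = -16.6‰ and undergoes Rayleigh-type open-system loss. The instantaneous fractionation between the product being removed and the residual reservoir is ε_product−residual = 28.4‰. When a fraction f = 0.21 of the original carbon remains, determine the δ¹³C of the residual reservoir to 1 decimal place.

Rayleigh residual: δ_res = (δ₀ + 1000)·f^(α−1) − 1000
α = ε/1000 + 1 = 1.02840, so α − 1 = 0.02840
f^(α−1) = 0.21^(0.02840) = 0.956645
δ_res = (-16.6 + 1000) × 0.956645 − 1000 = 940.765 − 1000 = -59.23‰

-59.2‰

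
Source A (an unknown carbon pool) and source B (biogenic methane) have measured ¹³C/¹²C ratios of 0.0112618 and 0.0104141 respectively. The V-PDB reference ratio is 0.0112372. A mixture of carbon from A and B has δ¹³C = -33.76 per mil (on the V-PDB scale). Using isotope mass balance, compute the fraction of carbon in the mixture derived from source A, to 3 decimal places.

0.523

δ_A = (0.0112618/0.0112372 − 1)×1000 = (1.002189 − 1)×1000 = 2.189 per mil
δ_B = (0.0104141/0.0112372 − 1)×1000 = (0.926752 − 1)×1000 = -73.248 per mil
f_A = (δ_mix − δ_B)/(δ_A − δ_B) = (-33.76 − (-73.248))/(2.189 − (-73.248))
f_A = 39.488 / 75.437 = 0.5235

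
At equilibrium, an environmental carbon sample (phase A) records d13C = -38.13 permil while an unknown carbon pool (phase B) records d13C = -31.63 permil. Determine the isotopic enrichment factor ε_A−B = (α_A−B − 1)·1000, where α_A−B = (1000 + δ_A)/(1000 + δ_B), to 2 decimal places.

-6.71 permil

α_A−B = (1000 + -38.13) / (1000 + -31.63) = 961.87 / 968.37 = 0.993288
ε_A−B = (0.993288 − 1) × 1000 = -6.712 permil
(The approximation ε ≈ δ_A − δ_B would give -6.50 permil.)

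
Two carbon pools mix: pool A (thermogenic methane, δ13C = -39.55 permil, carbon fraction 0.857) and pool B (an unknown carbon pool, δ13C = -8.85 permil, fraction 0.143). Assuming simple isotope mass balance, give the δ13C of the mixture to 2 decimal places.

δ_mix = f_A·δ_A + f_B·δ_B
δ_mix = 0.857 × (-39.55) + 0.143 × (-8.85)
δ_mix = -33.894 + -1.266 = -35.160 permil

-35.16 permil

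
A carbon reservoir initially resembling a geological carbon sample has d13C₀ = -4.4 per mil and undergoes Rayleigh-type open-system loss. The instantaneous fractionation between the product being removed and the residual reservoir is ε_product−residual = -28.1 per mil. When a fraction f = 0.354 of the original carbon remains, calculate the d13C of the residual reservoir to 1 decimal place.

Rayleigh residual: δ_res = (δ₀ + 1000)·f^(α−1) − 1000
α = ε/1000 + 1 = 0.97190, so α − 1 = -0.02810
f^(α−1) = 0.354^(-0.02810) = 1.029611
δ_res = (-4.4 + 1000) × 1.029611 − 1000 = 1025.080 − 1000 = 25.08 per mil

25.1 per mil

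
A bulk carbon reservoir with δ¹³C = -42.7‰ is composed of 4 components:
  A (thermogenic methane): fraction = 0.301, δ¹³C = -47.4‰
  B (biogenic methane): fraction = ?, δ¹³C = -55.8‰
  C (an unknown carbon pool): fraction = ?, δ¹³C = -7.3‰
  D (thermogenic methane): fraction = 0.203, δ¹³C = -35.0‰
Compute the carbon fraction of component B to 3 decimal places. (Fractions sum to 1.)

0.365

Let f_B and f_C be the unknown fractions; fractions sum to 1 so f_B + f_C = 0.496.
Mass balance: Σ fᵢ·δᵢ = δ_bulk ⇒ f_B·(-55.8) + f_C·(-7.3) = -42.7 − (-21.372) = -21.328
Substitute f_C = 0.496 − f_B:
f_B·(-55.8 − -7.3) = -21.328 − 0.496×(-7.3) = -17.707
f_B = -17.707 / -48.5 = 0.3651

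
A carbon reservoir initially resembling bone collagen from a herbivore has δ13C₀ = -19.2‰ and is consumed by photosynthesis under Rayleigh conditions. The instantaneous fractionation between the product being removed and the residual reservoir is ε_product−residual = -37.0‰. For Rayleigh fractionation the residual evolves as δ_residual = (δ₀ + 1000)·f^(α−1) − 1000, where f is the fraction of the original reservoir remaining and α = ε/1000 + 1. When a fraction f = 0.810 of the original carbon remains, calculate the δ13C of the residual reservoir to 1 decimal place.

-11.5‰

Rayleigh residual: δ_res = (δ₀ + 1000)·f^(α−1) − 1000
α = ε/1000 + 1 = 0.96300, so α − 1 = -0.03700
f^(α−1) = 0.810^(-0.03700) = 1.007827
δ_res = (-19.2 + 1000) × 1.007827 − 1000 = 988.477 − 1000 = -11.52‰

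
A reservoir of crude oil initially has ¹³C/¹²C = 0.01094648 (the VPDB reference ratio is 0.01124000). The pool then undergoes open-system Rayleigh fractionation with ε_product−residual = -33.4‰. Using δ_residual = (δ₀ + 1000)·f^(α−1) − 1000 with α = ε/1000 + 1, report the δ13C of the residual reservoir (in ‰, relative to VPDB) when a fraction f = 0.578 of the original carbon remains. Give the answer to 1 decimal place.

-8.1‰

δ₀ = (0.01094648/0.01124000 − 1)×1000 = (0.973886 − 1)×1000 = -26.114‰
α − 1 = ε/1000 = -0.0334
f^(α−1) = 0.578^(-0.0334) = 1.018478
δ_res = (-26.114 + 1000) × 1.018478 − 1000 = 991.881 − 1000 = -8.12‰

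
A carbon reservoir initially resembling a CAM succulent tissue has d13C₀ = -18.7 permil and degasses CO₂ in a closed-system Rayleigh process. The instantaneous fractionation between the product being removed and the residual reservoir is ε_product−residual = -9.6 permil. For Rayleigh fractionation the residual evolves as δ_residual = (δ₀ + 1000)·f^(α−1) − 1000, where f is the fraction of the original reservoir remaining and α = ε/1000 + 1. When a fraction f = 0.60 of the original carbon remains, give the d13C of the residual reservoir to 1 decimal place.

Rayleigh residual: δ_res = (δ₀ + 1000)·f^(α−1) − 1000
α = ε/1000 + 1 = 0.99040, so α − 1 = -0.00960
f^(α−1) = 0.60^(-0.00960) = 1.004916
δ_res = (-18.7 + 1000) × 1.004916 − 1000 = 986.124 − 1000 = -13.88 permil

-13.9 permil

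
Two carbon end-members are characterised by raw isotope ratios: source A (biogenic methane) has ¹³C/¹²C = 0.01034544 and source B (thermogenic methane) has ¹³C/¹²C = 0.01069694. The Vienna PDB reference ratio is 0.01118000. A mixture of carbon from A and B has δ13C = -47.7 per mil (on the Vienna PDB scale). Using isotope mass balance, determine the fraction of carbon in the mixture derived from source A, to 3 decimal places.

δ_A = (0.01034544/0.01118000 − 1)×1000 = (0.925352 − 1)×1000 = -74.648 per mil
δ_B = (0.01069694/0.01118000 − 1)×1000 = (0.956792 − 1)×1000 = -43.208 per mil
f_A = (δ_mix − δ_B)/(δ_A − δ_B) = (-47.7 − (-43.208))/(-74.648 − (-43.208))
f_A = -4.492 / -31.440 = 0.1429

0.143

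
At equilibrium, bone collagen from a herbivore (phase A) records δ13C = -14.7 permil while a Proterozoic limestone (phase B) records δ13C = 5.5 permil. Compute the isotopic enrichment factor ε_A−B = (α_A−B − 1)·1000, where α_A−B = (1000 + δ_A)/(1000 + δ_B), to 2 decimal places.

-20.09 permil

α_A−B = (1000 + -14.7) / (1000 + 5.5) = 985.3 / 1005.5 = 0.979910
ε_A−B = (0.979910 − 1) × 1000 = -20.090 permil
(The approximation ε ≈ δ_A − δ_B would give -20.2 permil.)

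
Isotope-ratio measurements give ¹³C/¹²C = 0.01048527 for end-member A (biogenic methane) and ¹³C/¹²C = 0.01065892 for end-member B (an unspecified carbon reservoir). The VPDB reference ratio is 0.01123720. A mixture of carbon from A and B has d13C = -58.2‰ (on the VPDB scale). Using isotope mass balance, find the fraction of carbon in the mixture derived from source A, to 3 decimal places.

0.436

δ_A = (0.01048527/0.01123720 − 1)×1000 = (0.933086 − 1)×1000 = -66.914‰
δ_B = (0.01065892/0.01123720 − 1)×1000 = (0.948539 − 1)×1000 = -51.461‰
f_A = (δ_mix − δ_B)/(δ_A − δ_B) = (-58.2 − (-51.461))/(-66.914 − (-51.461))
f_A = -6.739 / -15.453 = 0.4361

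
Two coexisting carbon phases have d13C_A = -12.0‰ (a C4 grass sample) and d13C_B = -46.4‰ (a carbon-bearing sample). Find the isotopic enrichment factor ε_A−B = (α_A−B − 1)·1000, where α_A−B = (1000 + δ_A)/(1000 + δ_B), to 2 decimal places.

α_A−B = (1000 + -12.0) / (1000 + -46.4) = 988.0 / 953.6 = 1.036074
ε_A−B = (1.036074 − 1) × 1000 = 36.074‰
(The approximation ε ≈ δ_A − δ_B would give 34.4‰.)

36.07‰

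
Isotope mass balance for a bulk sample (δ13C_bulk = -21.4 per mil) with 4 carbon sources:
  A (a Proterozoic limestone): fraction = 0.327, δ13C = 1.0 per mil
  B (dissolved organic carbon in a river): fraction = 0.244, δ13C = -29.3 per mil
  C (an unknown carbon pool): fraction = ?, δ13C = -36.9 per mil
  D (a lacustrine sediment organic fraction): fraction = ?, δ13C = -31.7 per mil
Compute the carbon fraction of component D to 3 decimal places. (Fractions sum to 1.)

0.241

Let f_D and f_C be the unknown fractions; fractions sum to 1 so f_D + f_C = 0.429.
Mass balance: Σ fᵢ·δᵢ = δ_bulk ⇒ f_D·(-31.7) + f_C·(-36.9) = -21.4 − (-6.822) = -14.578
Substitute f_C = 0.429 − f_D:
f_D·(-31.7 − -36.9) = -14.578 − 0.429×(-36.9) = 1.252
f_D = 1.252 / 5.2 = 0.2408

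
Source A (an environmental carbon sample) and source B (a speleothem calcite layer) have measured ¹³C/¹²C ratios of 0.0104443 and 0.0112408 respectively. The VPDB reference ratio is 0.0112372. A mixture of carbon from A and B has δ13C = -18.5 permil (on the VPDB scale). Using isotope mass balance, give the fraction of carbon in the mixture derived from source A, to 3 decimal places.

δ_A = (0.0104443/0.0112372 − 1)×1000 = (0.929440 − 1)×1000 = -70.560 permil
δ_B = (0.0112408/0.0112372 − 1)×1000 = (1.000320 − 1)×1000 = 0.320 permil
f_A = (δ_mix − δ_B)/(δ_A − δ_B) = (-18.5 − (0.320))/(-70.560 − (0.320))
f_A = -18.820 / -70.881 = 0.2655

0.266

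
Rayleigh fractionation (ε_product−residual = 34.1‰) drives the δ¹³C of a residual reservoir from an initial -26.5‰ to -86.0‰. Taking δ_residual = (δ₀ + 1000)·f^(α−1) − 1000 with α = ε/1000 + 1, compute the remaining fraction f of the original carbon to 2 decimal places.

α − 1 = ε/1000 = 0.0341
(δ_res + 1000)/(δ₀ + 1000) = (-86.0 + 1000)/(-26.5 + 1000) = 914.0/973.5 = 0.938880
f = 0.938880^(1/0.0341) = exp(ln(0.938880)/0.0341) = exp(-0.06307/0.0341)
f = exp(-1.8495) = 0.1573

0.16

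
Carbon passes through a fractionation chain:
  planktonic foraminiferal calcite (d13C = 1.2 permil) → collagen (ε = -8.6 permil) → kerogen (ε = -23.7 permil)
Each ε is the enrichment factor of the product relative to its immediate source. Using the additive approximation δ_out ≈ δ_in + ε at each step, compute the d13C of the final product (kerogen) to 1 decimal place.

step 1: δ ≈ 1.2 + (-8.6) = -7.4 permil
step 2: δ ≈ -7.4 + (-23.7) = -31.1 permil

-31.1 permil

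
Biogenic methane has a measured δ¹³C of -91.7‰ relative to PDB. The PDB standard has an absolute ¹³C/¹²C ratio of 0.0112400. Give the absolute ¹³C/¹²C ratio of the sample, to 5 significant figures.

R_sample = R_standard × (δ¹³C/1000 + 1)
R_sample = 0.0112400 × (-91.7/1000 + 1) = 0.0112400 × 0.908300
R_sample = 0.0102093

0.010209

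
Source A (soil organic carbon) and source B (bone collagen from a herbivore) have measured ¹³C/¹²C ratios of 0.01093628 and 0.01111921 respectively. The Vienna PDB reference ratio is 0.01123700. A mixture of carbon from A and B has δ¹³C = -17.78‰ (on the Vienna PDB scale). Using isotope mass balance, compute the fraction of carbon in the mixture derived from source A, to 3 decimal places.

0.448

δ_A = (0.01093628/0.01123700 − 1)×1000 = (0.973238 − 1)×1000 = -26.762‰
δ_B = (0.01111921/0.01123700 − 1)×1000 = (0.989518 − 1)×1000 = -10.482‰
f_A = (δ_mix − δ_B)/(δ_A − δ_B) = (-17.78 − (-10.482))/(-26.762 − (-10.482))
f_A = -7.298 / -16.279 = 0.4483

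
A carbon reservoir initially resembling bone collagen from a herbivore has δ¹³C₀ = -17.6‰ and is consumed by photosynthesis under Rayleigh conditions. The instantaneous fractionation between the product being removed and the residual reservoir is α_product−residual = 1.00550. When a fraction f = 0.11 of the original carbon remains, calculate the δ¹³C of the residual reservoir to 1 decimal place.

-29.5‰

Rayleigh residual: δ_res = (δ₀ + 1000)·f^(α−1) − 1000
α − 1 = 0.00550
f^(α−1) = 0.11^(0.00550) = 0.987933
δ_res = (-17.6 + 1000) × 0.987933 − 1000 = 970.546 − 1000 = -29.45‰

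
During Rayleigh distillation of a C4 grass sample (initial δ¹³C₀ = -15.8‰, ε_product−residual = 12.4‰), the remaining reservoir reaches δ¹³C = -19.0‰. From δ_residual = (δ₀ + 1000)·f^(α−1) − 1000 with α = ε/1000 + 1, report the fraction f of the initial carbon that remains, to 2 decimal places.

α − 1 = ε/1000 = 0.0124
(δ_res + 1000)/(δ₀ + 1000) = (-19.0 + 1000)/(-15.8 + 1000) = 981.0/984.2 = 0.996749
f = 0.996749^(1/0.0124) = exp(ln(0.996749)/0.0124) = exp(-0.00326/0.0124)
f = exp(-0.2626) = 0.7690

0.77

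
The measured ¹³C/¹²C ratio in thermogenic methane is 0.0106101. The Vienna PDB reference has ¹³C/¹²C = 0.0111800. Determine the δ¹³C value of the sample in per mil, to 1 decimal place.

δ¹³C = (R_sample / R_standard − 1) × 1000
R_sample / R_standard = 0.0106101 / 0.0111800 = 0.949025
δ¹³C = (0.949025 − 1) × 1000 = -50.97 per mil

-51.0 per mil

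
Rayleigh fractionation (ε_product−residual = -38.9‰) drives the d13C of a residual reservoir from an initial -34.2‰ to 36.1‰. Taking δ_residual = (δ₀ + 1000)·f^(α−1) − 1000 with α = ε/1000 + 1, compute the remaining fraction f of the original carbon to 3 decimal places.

α − 1 = ε/1000 = -0.0389
(δ_res + 1000)/(δ₀ + 1000) = (36.1 + 1000)/(-34.2 + 1000) = 1036.1/965.8 = 1.072789
f = 1.072789^(1/-0.0389) = exp(ln(1.072789)/-0.0389) = exp(0.07026/-0.0389)
f = exp(-1.8062) = 0.1643

0.164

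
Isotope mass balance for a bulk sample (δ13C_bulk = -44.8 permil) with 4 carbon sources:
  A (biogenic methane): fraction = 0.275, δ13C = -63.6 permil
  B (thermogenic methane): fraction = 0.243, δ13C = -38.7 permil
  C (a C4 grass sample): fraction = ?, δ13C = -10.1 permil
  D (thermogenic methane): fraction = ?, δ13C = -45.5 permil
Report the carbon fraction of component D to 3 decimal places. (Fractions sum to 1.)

0.368

Let f_D and f_C be the unknown fractions; fractions sum to 1 so f_D + f_C = 0.482.
Mass balance: Σ fᵢ·δᵢ = δ_bulk ⇒ f_D·(-45.5) + f_C·(-10.1) = -44.8 − (-26.894) = -17.906
Substitute f_C = 0.482 − f_D:
f_D·(-45.5 − -10.1) = -17.906 − 0.482×(-10.1) = -13.038
f_D = -13.038 / -35.4 = 0.3683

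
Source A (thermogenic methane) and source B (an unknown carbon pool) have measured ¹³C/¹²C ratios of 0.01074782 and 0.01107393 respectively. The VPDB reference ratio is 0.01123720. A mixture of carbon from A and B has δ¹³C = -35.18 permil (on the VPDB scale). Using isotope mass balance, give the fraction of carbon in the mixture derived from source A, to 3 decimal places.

δ_A = (0.01074782/0.01123720 − 1)×1000 = (0.956450 − 1)×1000 = -43.550 permil
δ_B = (0.01107393/0.01123720 − 1)×1000 = (0.985471 − 1)×1000 = -14.529 permil
f_A = (δ_mix − δ_B)/(δ_A − δ_B) = (-35.18 − (-14.529))/(-43.550 − (-14.529))
f_A = -20.651 / -29.021 = 0.7116

0.712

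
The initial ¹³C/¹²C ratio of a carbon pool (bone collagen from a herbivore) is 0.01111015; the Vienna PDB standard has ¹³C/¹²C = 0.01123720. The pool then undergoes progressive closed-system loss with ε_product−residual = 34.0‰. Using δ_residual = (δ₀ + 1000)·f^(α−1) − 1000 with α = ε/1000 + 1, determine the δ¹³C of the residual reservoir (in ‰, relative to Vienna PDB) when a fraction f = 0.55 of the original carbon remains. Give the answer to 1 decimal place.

δ₀ = (0.01111015/0.01123720 − 1)×1000 = (0.988694 − 1)×1000 = -11.306‰
α − 1 = ε/1000 = 0.0340
f^(α−1) = 0.55^(0.0340) = 0.979879
δ_res = (-11.306 + 1000) × 0.979879 − 1000 = 968.800 − 1000 = -31.20‰

-31.2‰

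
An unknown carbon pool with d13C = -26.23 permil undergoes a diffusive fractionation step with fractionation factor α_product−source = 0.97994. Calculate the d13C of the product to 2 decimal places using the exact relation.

-45.76 permil

δ_product = (δ_source + 1000)·α − 1000
δ_product = (-26.23 + 1000) × 0.97994 − 1000
δ_product = 954.236 − 1000 = -45.764 permil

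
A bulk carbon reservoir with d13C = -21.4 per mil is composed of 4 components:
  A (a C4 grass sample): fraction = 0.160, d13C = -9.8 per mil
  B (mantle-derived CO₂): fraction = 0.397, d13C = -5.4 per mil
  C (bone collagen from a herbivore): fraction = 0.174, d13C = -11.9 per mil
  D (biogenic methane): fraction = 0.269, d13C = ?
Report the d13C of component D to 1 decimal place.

Isotope mass balance: δ_bulk = Σ fᵢ·δᵢ.
-21.4 = 0.160×(-9.8) + 0.397×(-5.4) + 0.174×(-11.9) + 0.269×δ_D
0.269·δ_D = -21.4 − (-5.782) = -15.618
δ_D = -15.618 / 0.269 = -58.06 per mil

-58.1 per mil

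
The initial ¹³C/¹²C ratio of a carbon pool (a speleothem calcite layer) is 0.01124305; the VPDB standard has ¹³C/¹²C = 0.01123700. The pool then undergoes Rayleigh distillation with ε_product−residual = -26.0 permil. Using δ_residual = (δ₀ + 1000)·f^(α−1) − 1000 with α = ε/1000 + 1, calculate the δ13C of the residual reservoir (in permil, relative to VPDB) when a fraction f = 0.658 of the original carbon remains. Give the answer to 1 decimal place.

11.5 permil

δ₀ = (0.01124305/0.01123700 − 1)×1000 = (1.000538 − 1)×1000 = 0.538 permil
α − 1 = ε/1000 = -0.0260
f^(α−1) = 0.658^(-0.0260) = 1.010942
δ_res = (0.538 + 1000) × 1.010942 − 1000 = 1011.486 − 1000 = 11.49 permil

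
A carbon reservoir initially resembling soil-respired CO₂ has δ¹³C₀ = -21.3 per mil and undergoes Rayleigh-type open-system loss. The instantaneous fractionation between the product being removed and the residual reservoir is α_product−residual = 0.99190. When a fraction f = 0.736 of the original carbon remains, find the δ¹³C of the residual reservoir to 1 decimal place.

-18.9 per mil

Rayleigh residual: δ_res = (δ₀ + 1000)·f^(α−1) − 1000
α − 1 = -0.00810
f^(α−1) = 0.736^(-0.00810) = 1.002486
δ_res = (-21.3 + 1000) × 1.002486 − 1000 = 981.133 − 1000 = -18.87 per mil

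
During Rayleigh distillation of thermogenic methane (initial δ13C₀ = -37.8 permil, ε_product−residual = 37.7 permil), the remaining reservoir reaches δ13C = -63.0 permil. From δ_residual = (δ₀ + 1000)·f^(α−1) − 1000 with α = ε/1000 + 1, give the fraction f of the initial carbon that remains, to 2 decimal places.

0.49

α − 1 = ε/1000 = 0.0377
(δ_res + 1000)/(δ₀ + 1000) = (-63.0 + 1000)/(-37.8 + 1000) = 937.0/962.2 = 0.973810
f = 0.973810^(1/0.0377) = exp(ln(0.973810)/0.0377) = exp(-0.02654/0.0377)
f = exp(-0.7040) = 0.4946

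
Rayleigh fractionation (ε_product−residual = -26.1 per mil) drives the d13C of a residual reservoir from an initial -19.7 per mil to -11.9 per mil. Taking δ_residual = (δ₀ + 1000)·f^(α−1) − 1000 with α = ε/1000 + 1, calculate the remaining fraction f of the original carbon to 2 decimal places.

α − 1 = ε/1000 = -0.0261
(δ_res + 1000)/(δ₀ + 1000) = (-11.9 + 1000)/(-19.7 + 1000) = 988.1/980.3 = 1.007957
f = 1.007957^(1/-0.0261) = exp(ln(1.007957)/-0.0261) = exp(0.00793/-0.0261)
f = exp(-0.3036) = 0.7381

0.74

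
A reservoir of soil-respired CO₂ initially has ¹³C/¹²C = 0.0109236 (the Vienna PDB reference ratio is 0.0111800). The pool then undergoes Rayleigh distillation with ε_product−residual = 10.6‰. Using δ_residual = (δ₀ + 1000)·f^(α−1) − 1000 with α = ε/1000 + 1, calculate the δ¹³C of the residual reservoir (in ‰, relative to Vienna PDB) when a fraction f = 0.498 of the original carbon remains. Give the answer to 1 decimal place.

-30.1‰

δ₀ = (0.0109236/0.0111800 − 1)×1000 = (0.977066 − 1)×1000 = -22.934‰
α − 1 = ε/1000 = 0.0106
f^(α−1) = 0.498^(0.0106) = 0.992637
δ_res = (-22.934 + 1000) × 0.992637 − 1000 = 969.872 − 1000 = -30.13‰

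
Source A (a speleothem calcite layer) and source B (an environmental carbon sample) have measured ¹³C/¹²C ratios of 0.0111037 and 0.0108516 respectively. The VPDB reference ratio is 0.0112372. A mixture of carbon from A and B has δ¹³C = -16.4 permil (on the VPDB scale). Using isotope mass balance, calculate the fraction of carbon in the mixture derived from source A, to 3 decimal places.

δ_A = (0.0111037/0.0112372 − 1)×1000 = (0.988120 − 1)×1000 = -11.880 permil
δ_B = (0.0108516/0.0112372 − 1)×1000 = (0.965685 − 1)×1000 = -34.315 permil
f_A = (δ_mix − δ_B)/(δ_A − δ_B) = (-16.4 − (-34.315))/(-11.880 − (-34.315))
f_A = 17.915 / 22.434 = 0.7985

0.799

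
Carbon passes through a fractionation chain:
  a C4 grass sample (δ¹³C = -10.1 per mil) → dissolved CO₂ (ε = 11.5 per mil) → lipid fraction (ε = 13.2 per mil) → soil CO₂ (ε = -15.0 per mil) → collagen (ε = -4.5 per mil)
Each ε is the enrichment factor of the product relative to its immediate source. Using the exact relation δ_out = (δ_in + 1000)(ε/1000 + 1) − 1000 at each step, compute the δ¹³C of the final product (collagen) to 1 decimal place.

-5.2 per mil

step 1: δ = (-10.10 + 1000)·(11.5/1000 + 1) − 1000 = 1.28 per mil
step 2: δ = (1.28 + 1000)·(13.2/1000 + 1) − 1000 = 14.50 per mil
step 3: δ = (14.50 + 1000)·(-15.0/1000 + 1) − 1000 = -0.72 per mil
step 4: δ = (-0.72 + 1000)·(-4.5/1000 + 1) − 1000 = -5.21 per mil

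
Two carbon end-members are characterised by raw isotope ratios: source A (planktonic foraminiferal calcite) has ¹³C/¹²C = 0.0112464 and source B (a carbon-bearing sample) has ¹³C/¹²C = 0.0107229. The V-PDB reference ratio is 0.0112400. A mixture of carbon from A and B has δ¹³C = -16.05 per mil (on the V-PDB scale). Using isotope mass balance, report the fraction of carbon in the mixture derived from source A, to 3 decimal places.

0.643

δ_A = (0.0112464/0.0112400 − 1)×1000 = (1.000569 − 1)×1000 = 0.569 per mil
δ_B = (0.0107229/0.0112400 − 1)×1000 = (0.953995 − 1)×1000 = -46.005 per mil
f_A = (δ_mix − δ_B)/(δ_A − δ_B) = (-16.05 − (-46.005))/(0.569 − (-46.005))
f_A = 29.955 / 46.575 = 0.6432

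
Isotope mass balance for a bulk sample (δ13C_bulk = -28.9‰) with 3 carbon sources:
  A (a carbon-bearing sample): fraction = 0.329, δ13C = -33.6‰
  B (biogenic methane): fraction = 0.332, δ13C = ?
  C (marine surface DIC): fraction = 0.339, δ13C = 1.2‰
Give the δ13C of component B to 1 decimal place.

Isotope mass balance: δ_bulk = Σ fᵢ·δᵢ.
-28.9 = 0.329×(-33.6) + 0.332×δ_B + 0.339×(1.2)
0.332·δ_B = -28.9 − (-10.648) = -18.252
δ_B = -18.252 / 0.332 = -54.98‰

-55.0‰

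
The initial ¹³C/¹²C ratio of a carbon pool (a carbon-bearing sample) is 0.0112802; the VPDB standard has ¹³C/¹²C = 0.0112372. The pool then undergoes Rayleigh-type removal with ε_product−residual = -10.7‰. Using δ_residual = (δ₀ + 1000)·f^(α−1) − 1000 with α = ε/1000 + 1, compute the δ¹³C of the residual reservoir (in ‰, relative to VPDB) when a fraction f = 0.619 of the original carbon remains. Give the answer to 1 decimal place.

9.0‰

δ₀ = (0.0112802/0.0112372 − 1)×1000 = (1.003827 − 1)×1000 = 3.827‰
α − 1 = ε/1000 = -0.0107
f^(α−1) = 0.619^(-0.0107) = 1.005145
δ_res = (3.827 + 1000) × 1.005145 − 1000 = 1008.992 − 1000 = 8.99‰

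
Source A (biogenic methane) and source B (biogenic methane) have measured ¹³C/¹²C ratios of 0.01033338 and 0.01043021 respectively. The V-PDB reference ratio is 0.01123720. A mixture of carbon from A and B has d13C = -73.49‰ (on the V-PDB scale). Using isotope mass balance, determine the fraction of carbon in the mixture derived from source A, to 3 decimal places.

δ_A = (0.01033338/0.01123720 − 1)×1000 = (0.919569 − 1)×1000 = -80.431‰
δ_B = (0.01043021/0.01123720 − 1)×1000 = (0.928186 − 1)×1000 = -71.814‰
f_A = (δ_mix − δ_B)/(δ_A − δ_B) = (-73.49 − (-71.814))/(-80.431 − (-71.814))
f_A = -1.676 / -8.617 = 0.1945

0.194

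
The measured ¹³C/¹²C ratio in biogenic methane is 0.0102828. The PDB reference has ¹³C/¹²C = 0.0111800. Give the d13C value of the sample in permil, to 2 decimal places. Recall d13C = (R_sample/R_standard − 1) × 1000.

-80.25 permil

d13C = (R_sample / R_standard − 1) × 1000
R_sample / R_standard = 0.0102828 / 0.0111800 = 0.919750
d13C = (0.919750 − 1) × 1000 = -80.250 permil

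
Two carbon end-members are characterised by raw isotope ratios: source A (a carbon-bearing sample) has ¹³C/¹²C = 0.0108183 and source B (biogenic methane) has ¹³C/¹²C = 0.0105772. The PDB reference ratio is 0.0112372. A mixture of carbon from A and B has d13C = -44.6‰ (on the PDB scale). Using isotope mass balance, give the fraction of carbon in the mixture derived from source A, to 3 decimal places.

δ_A = (0.0108183/0.0112372 − 1)×1000 = (0.962722 − 1)×1000 = -37.278‰
δ_B = (0.0105772/0.0112372 − 1)×1000 = (0.941267 − 1)×1000 = -58.733‰
f_A = (δ_mix − δ_B)/(δ_A − δ_B) = (-44.6 − (-58.733))/(-37.278 − (-58.733))
f_A = 14.133 / 21.456 = 0.6587

0.659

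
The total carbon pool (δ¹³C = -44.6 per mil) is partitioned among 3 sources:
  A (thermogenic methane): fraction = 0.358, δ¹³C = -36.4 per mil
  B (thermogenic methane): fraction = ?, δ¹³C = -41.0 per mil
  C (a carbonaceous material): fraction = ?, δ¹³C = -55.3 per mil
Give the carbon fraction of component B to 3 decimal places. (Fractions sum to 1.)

Let f_B and f_C be the unknown fractions; fractions sum to 1 so f_B + f_C = 0.642.
Mass balance: Σ fᵢ·δᵢ = δ_bulk ⇒ f_B·(-41.0) + f_C·(-55.3) = -44.6 − (-13.031) = -31.569
Substitute f_C = 0.642 − f_B:
f_B·(-41.0 − -55.3) = -31.569 − 0.642×(-55.3) = 3.934
f_B = 3.934 / 14.3 = 0.2751

0.275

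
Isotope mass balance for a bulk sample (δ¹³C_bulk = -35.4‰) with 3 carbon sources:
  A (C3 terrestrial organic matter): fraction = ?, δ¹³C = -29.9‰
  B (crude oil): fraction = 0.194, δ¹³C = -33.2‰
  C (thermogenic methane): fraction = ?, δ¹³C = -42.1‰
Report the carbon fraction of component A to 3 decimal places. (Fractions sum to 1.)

0.408

Let f_A and f_C be the unknown fractions; fractions sum to 1 so f_A + f_C = 0.806.
Mass balance: Σ fᵢ·δᵢ = δ_bulk ⇒ f_A·(-29.9) + f_C·(-42.1) = -35.4 − (-6.441) = -28.959
Substitute f_C = 0.806 − f_A:
f_A·(-29.9 − -42.1) = -28.959 − 0.806×(-42.1) = 4.973
f_A = 4.973 / 12.2 = 0.4077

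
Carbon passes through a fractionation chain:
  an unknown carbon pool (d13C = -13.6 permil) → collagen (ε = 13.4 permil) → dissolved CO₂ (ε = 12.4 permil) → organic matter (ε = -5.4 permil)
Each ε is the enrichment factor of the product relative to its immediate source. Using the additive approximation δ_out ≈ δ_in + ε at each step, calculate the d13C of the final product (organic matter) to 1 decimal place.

step 1: δ ≈ -13.6 + (13.4) = -0.2 permil
step 2: δ ≈ -0.2 + (12.4) = 12.2 permil
step 3: δ ≈ 12.2 + (-5.4) = 6.8 permil

6.8 permil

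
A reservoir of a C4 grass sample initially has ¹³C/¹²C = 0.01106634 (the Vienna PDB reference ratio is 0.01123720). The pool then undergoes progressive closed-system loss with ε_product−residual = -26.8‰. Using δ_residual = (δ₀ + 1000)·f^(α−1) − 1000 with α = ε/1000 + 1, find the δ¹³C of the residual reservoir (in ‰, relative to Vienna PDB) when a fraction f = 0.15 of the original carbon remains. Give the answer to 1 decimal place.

δ₀ = (0.01106634/0.01123720 − 1)×1000 = (0.984795 − 1)×1000 = -15.205‰
α − 1 = ε/1000 = -0.0268
f^(α−1) = 0.15^(-0.0268) = 1.052157
δ_res = (-15.205 + 1000) × 1.052157 − 1000 = 1036.160 − 1000 = 36.16‰

36.2‰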